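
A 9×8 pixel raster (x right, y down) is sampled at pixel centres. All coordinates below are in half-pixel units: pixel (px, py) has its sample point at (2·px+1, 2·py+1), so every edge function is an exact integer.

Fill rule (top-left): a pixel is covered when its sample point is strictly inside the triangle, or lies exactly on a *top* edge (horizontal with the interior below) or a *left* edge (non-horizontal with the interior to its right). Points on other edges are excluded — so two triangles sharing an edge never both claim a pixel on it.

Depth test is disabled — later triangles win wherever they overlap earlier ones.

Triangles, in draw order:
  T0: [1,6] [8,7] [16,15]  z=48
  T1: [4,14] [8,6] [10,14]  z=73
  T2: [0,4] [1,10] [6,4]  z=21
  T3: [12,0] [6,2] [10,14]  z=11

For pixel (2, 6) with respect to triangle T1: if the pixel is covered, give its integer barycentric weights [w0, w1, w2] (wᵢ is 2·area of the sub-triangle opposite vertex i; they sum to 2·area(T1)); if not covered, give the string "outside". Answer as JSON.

T0:
  2·area = 48
  edge (1, 6)→(8, 7): d=(7,1) right/bottom  bias=-1
  edge (8, 7)→(16, 15): d=(8,8) right/bottom  bias=-1
  edge (16, 15)→(1, 6): d=(-15,-9) top-left  bias=+0
    (1,3)@(3, 7): e=[5,40,3] → X
    (2,3)@(5, 7): e=[3,24,21] → X
    (3,3)@(7, 7): e=[1,8,39] → X
    (4,3)@(9, 7): e=[-1,-8,57] → .
    (1,4)@(3, 9): e=[19,56,-27] → .
    (2,4)@(5, 9): e=[17,40,-9] → .
    (3,4)@(7, 9): e=[15,24,9] → X
    (4,4)@(9, 9): e=[13,8,27] → X
    (5,4)@(11, 9): e=[11,-8,45] → .
    (3,5)@(7, 11): e=[29,40,-21] → .
    (4,5)@(9, 11): e=[27,24,-3] → .
    (5,5)@(11, 11): e=[25,8,15] → X
  covered (7 px):
    . . . . . . . . .
    . . . . . . . . .
    . . . . . . . . .
    . X X X . . . . .
    . . . X X . . . .
    . . . . . X . . .
    . . . . . . X . .
    . . . . . . . . .
T1:
  2·area = 48
  edge (4, 14)→(8, 6): d=(4,-8) top-left  bias=+0
  edge (8, 6)→(10, 14): d=(2,8) right/bottom  bias=-1
  edge (10, 14)→(4, 14): d=(-6,0) right/bottom  bias=-1
    (3,4)@(7, 9): e=[4,14,30] → X
    (4,4)@(9, 9): e=[20,-2,30] → .
    (3,5)@(7, 11): e=[12,18,18] → X
    (4,5)@(9, 11): e=[28,2,18] → X
    (5,5)@(11, 11): e=[44,-14,18] → .
    (2,6)@(5, 13): e=[4,38,6] → X
    (5,6)@(11, 13): e=[52,-10,6] → .
    (2,7)@(5, 15): e=[12,42,-6] → .
    (3,7)@(7, 15): e=[28,26,-6] → .
    (4,7)@(9, 15): e=[44,10,-6] → .
  covered (6 px):
    . . . . . . . . .
    . . . . . . . . .
    . . . . . . . . .
    . . . . . . . . .
    . . . X . . . . .
    . . . X X . . . .
    . . X X X . . . .
    . . . . . . . . .
T2:
  2·area = 36  (B↔C swapped to make it positive)
  edge (0, 4)→(6, 4): d=(6,0) top-left  bias=+0
  edge (6, 4)→(1, 10): d=(-5,6) right/bottom  bias=-1
  edge (1, 10)→(0, 4): d=(-1,-6) top-left  bias=+0
    (0,2)@(1, 5): e=[6,25,5] → X
    (1,2)@(3, 5): e=[6,13,17] → X
    (2,2)@(5, 5): e=[6,1,29] → X
    (3,2)@(7, 5): e=[6,-11,41] → .
    (0,3)@(1, 7): e=[18,15,3] → X
    (2,3)@(5, 7): e=[18,-9,27] → .
    (0,4)@(1, 9): e=[30,5,1] → X
    (1,4)@(3, 9): e=[30,-7,13] → .
    (0,5)@(1, 11): e=[42,-5,-1] → .
  covered (6 px):
    . . . . . . . . .
    . . . . . . . . .
    X X X . . . . . .
    X X . . . . . . .
    X . . . . . . . .
    . . . . . . . . .
    . . . . . . . . .
    . . . . . . . . .
T3:
  2·area = 80  (B↔C swapped to make it positive)
  edge (12, 0)→(10, 14): d=(-2,14) right/bottom  bias=-1
  edge (10, 14)→(6, 2): d=(-4,-12) top-left  bias=+0
  edge (6, 2)→(12, 0): d=(6,-2) top-left  bias=+0
    (4,0)@(9, 1): e=[40,40,0] → X  [on edge]
    (5,0)@(11, 1): e=[12,64,4] → X
    (6,0)@(13, 1): e=[-16,88,8] → .
    (1,1)@(3, 3): e=[120,-40,0] → .  [on edge]
    (3,1)@(7, 3): e=[64,8,8] → X
    (6,1)@(13, 3): e=[-20,80,20] → .
    (3,2)@(7, 5): e=[60,0,20] → X  [on edge]
    (6,2)@(13, 5): e=[-24,72,32] → .
    (3,3)@(7, 7): e=[56,-8,32] → .
    (4,3)@(9, 7): e=[28,16,36] → X
    (5,3)@(11, 7): e=[0,40,40] → .  [on edge]
    (4,4)@(9, 9): e=[24,8,48] → X
    (4,5)@(9, 11): e=[20,0,60] → X  [on edge]
  covered (11 px):
    . . . . X X . . .
    . . . X X X . . .
    . . . X X X . . .
    . . . . X . . . .
    . . . . X . . . .
    . . . . X . . . .
    . . . . . . . . .
    . . . . . . . . .

Answer: [38,6,4]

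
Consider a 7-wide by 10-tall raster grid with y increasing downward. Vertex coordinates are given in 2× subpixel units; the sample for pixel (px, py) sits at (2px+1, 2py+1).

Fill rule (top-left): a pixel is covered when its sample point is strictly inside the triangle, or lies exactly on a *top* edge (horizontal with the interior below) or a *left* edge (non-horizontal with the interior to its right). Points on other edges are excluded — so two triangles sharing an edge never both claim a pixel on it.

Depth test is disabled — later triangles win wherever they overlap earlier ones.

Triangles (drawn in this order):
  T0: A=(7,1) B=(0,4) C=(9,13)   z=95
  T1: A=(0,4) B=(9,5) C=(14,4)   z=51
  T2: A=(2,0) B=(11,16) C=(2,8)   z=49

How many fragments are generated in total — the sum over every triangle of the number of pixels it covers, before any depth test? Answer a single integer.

T0:
  2·area = 90  (B↔C swapped to make it positive)
  edge (7, 1)→(9, 13): d=(2,12) right/bottom  bias=-1
  edge (9, 13)→(0, 4): d=(-9,-9) top-left  bias=+0
  edge (0, 4)→(7, 1): d=(7,-3) top-left  bias=+0
    (3,0)@(7, 1): e=[0,90,0] → ·  [on edge]
    (1,1)@(3, 3): e=[52,36,2] → #
    (2,1)@(5, 3): e=[28,54,8] → #
    (3,1)@(7, 3): e=[4,72,14] → #
    (4,1)@(9, 3): e=[-20,90,20] → ·
    (0,2)@(1, 5): e=[80,0,10] → #  [on edge]
    (4,2)@(9, 5): e=[-16,72,34] → ·
    (0,3)@(1, 7): e=[84,-18,24] → ·
    (1,3)@(3, 7): e=[60,0,30] → #  [on edge]
    (4,3)@(9, 7): e=[-12,54,48] → ·
    (1,4)@(3, 9): e=[64,-18,44] → ·
    (2,4)@(5, 9): e=[40,0,50] → #  [on edge]
    (3,5)@(7, 11): e=[20,0,70] → #  [on edge]
    (4,6)@(9, 13): e=[0,0,90] → ·  [on edge]
    (5,7)@(11, 15): e=[-20,0,110] → ·  [on edge]
    (6,8)@(13, 17): e=[-40,0,130] → ·  [on edge]
  covered (13 px):
    · · · · · · ·
    · # # # · · ·
    # # # # · · ·
    · # # # · · ·
    · · # # · · ·
    · · · # · · ·
    · · · · · · ·
    · · · · · · ·
    · · · · · · ·
    · · · · · · ·
T1:
  2·area = 14  (B↔C swapped to make it positive)
  edge (0, 4)→(14, 4): d=(14,0) top-left  bias=+0
  edge (14, 4)→(9, 5): d=(-5,1) right/bottom  bias=-1
  edge (9, 5)→(0, 4): d=(-9,-1) top-left  bias=+0
    (4,2)@(9, 5): e=[14,0,0] → ·  [on edge]
  covered (0 px):
    · · · · · · ·
    · · · · · · ·
    · · · · · · ·
    · · · · · · ·
    · · · · · · ·
    · · · · · · ·
    · · · · · · ·
    · · · · · · ·
    · · · · · · ·
    · · · · · · ·
T2:
  2·area = 72
  edge (2, 0)→(11, 16): d=(9,16) right/bottom  bias=-1
  edge (11, 16)→(2, 8): d=(-9,-8) top-left  bias=+0
  edge (2, 8)→(2, 0): d=(0,-8) top-left  bias=+0
    (1,1)@(3, 3): e=[11,53,8] → #
    (2,1)@(5, 3): e=[-21,69,24] → ·
    (1,2)@(3, 5): e=[29,35,8] → #
    (2,2)@(5, 5): e=[-3,51,24] → ·
    (1,3)@(3, 7): e=[47,17,8] → #
    (2,3)@(5, 7): e=[15,33,24] → #
    (3,3)@(7, 7): e=[-17,49,40] → ·
    (1,4)@(3, 9): e=[65,-1,8] → ·
    (2,4)@(5, 9): e=[33,15,24] → #
    (3,4)@(7, 9): e=[1,31,40] → #
    (4,4)@(9, 9): e=[-31,47,56] → ·
    (2,5)@(5, 11): e=[51,-3,24] → ·
  covered (8 px):
    · · · · · · ·
    · # · · · · ·
    · # · · · · ·
    · # # · · · ·
    · · # # · · ·
    · · · # · · ·
    · · · · # · ·
    · · · · · · ·
    · · · · · · ·
    · · · · · · ·

Final: 21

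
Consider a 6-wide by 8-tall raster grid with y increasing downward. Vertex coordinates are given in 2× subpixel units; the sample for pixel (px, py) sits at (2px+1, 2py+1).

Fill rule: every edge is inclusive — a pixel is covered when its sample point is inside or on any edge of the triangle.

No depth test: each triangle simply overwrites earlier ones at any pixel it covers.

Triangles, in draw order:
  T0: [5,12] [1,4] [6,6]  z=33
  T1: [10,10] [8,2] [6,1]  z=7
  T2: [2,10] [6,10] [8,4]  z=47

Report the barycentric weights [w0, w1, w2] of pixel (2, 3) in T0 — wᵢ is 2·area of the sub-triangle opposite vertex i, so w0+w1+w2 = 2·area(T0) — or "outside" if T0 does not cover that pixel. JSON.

T0:
  2·area = 32
  edge (5, 12)→(1, 4): d=(-4,-8) inclusive
  edge (1, 4)→(6, 6): d=(5,2) inclusive
  edge (6, 6)→(5, 12): d=(-1,6) inclusive
    (1,2)@(3, 5): e=[12,1,19] → X
    (2,2)@(5, 5): e=[28,-3,7] → .
    (1,3)@(3, 7): e=[4,11,17] → X
    (2,3)@(5, 7): e=[20,7,5] → X
    (3,3)@(7, 7): e=[36,3,-7] → .
    (1,4)@(3, 9): e=[-4,21,15] → .
    (2,4)@(5, 9): e=[12,17,3] → X
    (3,4)@(7, 9): e=[28,13,-9] → .
    (2,5)@(5, 11): e=[4,27,1] → X
    (3,5)@(7, 11): e=[20,23,-11] → .
    (2,6)@(5, 13): e=[-4,37,-1] → .
  covered (5 px):
    . . . . . .
    . . . . . .
    . X . . . .
    . X X . . .
    . . X . . .
    . . X . . .
    . . . . . .
    . . . . . .
T1:
  2·area = 14  (B↔C swapped to make it positive)
  edge (10, 10)→(6, 1): d=(-4,-9) inclusive
  edge (6, 1)→(8, 2): d=(2,1) inclusive
  edge (8, 2)→(10, 10): d=(2,8) inclusive
    (3,1)@(7, 3): e=[1,3,10] → X
    (4,1)@(9, 3): e=[19,1,-6] → .
    (3,2)@(7, 5): e=[-7,7,14] → .
    (4,3)@(9, 7): e=[3,9,2] → X
    (5,3)@(11, 7): e=[21,7,-14] → .
    (4,4)@(9, 9): e=[-5,13,6] → .
  covered (2 px):
    . . . . . .
    . . . X . .
    . . . . . .
    . . . . X .
    . . . . . .
    . . . . . .
    . . . . . .
    . . . . . .
T2:
  2·area = 24  (B↔C swapped to make it positive)
  edge (2, 10)→(8, 4): d=(6,-6) inclusive
  edge (8, 4)→(6, 10): d=(-2,6) inclusive
  edge (6, 10)→(2, 10): d=(-4,0) inclusive
    (4,0)@(9, 1): e=[-12,0,36] → .  [on edge]
    (5,0)@(11, 1): e=[0,-12,36] → .  [on edge]
    (4,1)@(9, 3): e=[0,-4,28] → .  [on edge]
    (3,2)@(7, 5): e=[0,4,20] → X  [on edge]
    (4,2)@(9, 5): e=[12,-8,20] → .
    (2,3)@(5, 7): e=[0,12,12] → X  [on edge]
    (3,3)@(7, 7): e=[12,0,12] → X  [on edge]
    (4,3)@(9, 7): e=[24,-12,12] → .
    (1,4)@(3, 9): e=[0,20,4] → X  [on edge]
    (3,4)@(7, 9): e=[24,-4,4] → .
    (0,5)@(1, 11): e=[0,28,-4] → .  [on edge]
    (1,5)@(3, 11): e=[12,16,-4] → .
    (2,6)@(5, 13): e=[36,0,-12] → .  [on edge]
  covered (5 px):
    . . . . . .
    . . . . . .
    . . . X . .
    . . X X . .
    . X X . . .
    . . . . . .
    . . . . . .
    . . . . . .

Final: [7,5,20]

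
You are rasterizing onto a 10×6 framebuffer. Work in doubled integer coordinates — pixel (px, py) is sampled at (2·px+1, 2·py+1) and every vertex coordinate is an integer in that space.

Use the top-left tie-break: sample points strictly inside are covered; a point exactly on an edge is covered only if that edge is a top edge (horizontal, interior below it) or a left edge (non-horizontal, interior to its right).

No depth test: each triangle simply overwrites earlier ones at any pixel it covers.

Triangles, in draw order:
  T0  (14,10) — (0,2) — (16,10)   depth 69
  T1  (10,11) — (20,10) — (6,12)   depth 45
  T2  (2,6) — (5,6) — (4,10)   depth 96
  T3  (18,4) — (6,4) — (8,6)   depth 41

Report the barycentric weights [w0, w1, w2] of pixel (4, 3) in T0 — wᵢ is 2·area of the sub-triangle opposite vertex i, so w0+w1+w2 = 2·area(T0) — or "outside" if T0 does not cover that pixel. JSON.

T0:
  2·area = 16
  edge (14, 10)→(0, 2): d=(-14,-8) top-left  bias=+0
  edge (0, 2)→(16, 10): d=(16,8) right/bottom  bias=-1
  edge (16, 10)→(14, 10): d=(-2,0) right/bottom  bias=-1
    (4,3)@(9, 7): e=[2,8,6] → #
    (5,3)@(11, 7): e=[18,-8,6] → ·
    (4,4)@(9, 9): e=[-26,40,2] → ·
    (6,4)@(13, 9): e=[6,8,2] → #
    (7,4)@(15, 9): e=[22,-8,2] → ·
    (6,5)@(13, 11): e=[-22,40,-2] → ·
  covered (2 px):
    · · · · · · · · · ·
    · · · · · · · · · ·
    · · · · · · · · · ·
    · · · · # · · · · ·
    · · · · · · # · · ·
    · · · · · · · · · ·
T1:
  2·area = 6
  edge (10, 11)→(20, 10): d=(10,-1) top-left  bias=+0
  edge (20, 10)→(6, 12): d=(-14,2) right/bottom  bias=-1
  edge (6, 12)→(10, 11): d=(4,-1) top-left  bias=+0
    (5,5)@(11, 11): e=[1,4,1] → #
    (6,5)@(13, 11): e=[3,0,3] → ·  [on edge]
  covered (1 px):
    · · · · · · · · · ·
    · · · · · · · · · ·
    · · · · · · · · · ·
    · · · · · · · · · ·
    · · · · · · · · · ·
    · · · · · # · · · ·
T2:
  2·area = 12
  edge (2, 6)→(5, 6): d=(3,0) top-left  bias=+0
  edge (5, 6)→(4, 10): d=(-1,4) right/bottom  bias=-1
  edge (4, 10)→(2, 6): d=(-2,-4) top-left  bias=+0
    (1,3)@(3, 7): e=[3,7,2] → #
    (2,3)@(5, 7): e=[3,-1,10] → ·
    (1,4)@(3, 9): e=[9,5,-2] → ·
  covered (1 px):
    · · · · · · · · · ·
    · · · · · · · · · ·
    · · · · · · · · · ·
    · # · · · · · · · ·
    · · · · · · · · · ·
    · · · · · · · · · ·
T3:
  2·area = 24  (B↔C swapped to make it positive)
  edge (18, 4)→(8, 6): d=(-10,2) right/bottom  bias=-1
  edge (8, 6)→(6, 4): d=(-2,-2) top-left  bias=+0
  edge (6, 4)→(18, 4): d=(12,0) top-left  bias=+0
    (1,0)@(3, 1): e=[60,0,-36] → ·  [on edge]
    (2,1)@(5, 3): e=[36,0,-12] → ·  [on edge]
    (3,2)@(7, 5): e=[12,0,12] → #  [on edge]
    (4,2)@(9, 5): e=[8,4,12] → #
    (5,2)@(11, 5): e=[4,8,12] → #
    (6,2)@(13, 5): e=[0,12,12] → ·  [on edge]
    (1,3)@(3, 7): e=[0,-12,36] → ·  [on edge]
    (3,3)@(7, 7): e=[-8,-4,36] → ·
    (4,3)@(9, 7): e=[-12,0,36] → ·  [on edge]
    (5,3)@(11, 7): e=[-16,4,36] → ·
    (5,4)@(11, 9): e=[-36,0,60] → ·  [on edge]
    (6,5)@(13, 11): e=[-60,0,84] → ·  [on edge]
  covered (3 px):
    · · · · · · · · · ·
    · · · · · · · · · ·
    · · · # # # · · · ·
    · · · · · · · · · ·
    · · · · · · · · · ·
    · · · · · · · · · ·

Final: [8,6,2]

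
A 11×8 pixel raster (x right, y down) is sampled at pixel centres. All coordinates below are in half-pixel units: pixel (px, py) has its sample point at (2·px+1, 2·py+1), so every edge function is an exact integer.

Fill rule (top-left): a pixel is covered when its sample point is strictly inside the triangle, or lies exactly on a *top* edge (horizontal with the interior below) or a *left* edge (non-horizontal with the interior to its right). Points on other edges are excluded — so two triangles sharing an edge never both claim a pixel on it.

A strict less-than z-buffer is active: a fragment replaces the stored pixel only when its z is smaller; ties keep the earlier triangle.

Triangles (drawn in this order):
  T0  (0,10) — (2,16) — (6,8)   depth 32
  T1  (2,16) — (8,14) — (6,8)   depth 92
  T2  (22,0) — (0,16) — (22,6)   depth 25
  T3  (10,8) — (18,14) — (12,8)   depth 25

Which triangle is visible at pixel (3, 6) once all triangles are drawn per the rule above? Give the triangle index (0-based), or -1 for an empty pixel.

T0:
  2·area = 40  (B↔C swapped to make it positive)
  edge (0, 10)→(6, 8): d=(6,-2) top-left  bias=+0
  edge (6, 8)→(2, 16): d=(-4,8) right/bottom  bias=-1
  edge (2, 16)→(0, 10): d=(-2,-6) top-left  bias=+0
    (10,1)@(21, 3): e=[0,-100,140] → ·  [on edge]
    (7,2)@(15, 5): e=[0,-60,100] → ·  [on edge]
    (4,3)@(9, 7): e=[0,-20,60] → ·  [on edge]
    (1,4)@(3, 9): e=[0,20,20] → #  [on edge]
    (2,4)@(5, 9): e=[4,4,32] → #
    (3,4)@(7, 9): e=[8,-12,44] → ·
    (0,5)@(1, 11): e=[8,28,4] → #
    (2,5)@(5, 11): e=[16,-4,28] → ·
    (0,6)@(1, 13): e=[20,20,0] → #  [on edge]
    (2,6)@(5, 13): e=[28,-12,24] → ·
    (0,7)@(1, 15): e=[32,12,-4] → ·
    (1,7)@(3, 15): e=[36,-4,8] → ·
  covered (6 px):
    · · · · · · · · · · ·
    · · · · · · · · · · ·
    · · · · · · · · · · ·
    · · · · · · · · · · ·
    · # # · · · · · · · ·
    # # · · · · · · · · ·
    # # · · · · · · · · ·
    · · · · · · · · · · ·
T1:
  2·area = 40  (B↔C swapped to make it positive)
  edge (2, 16)→(6, 8): d=(4,-8) top-left  bias=+0
  edge (6, 8)→(8, 14): d=(2,6) right/bottom  bias=-1
  edge (8, 14)→(2, 16): d=(-6,2) right/bottom  bias=-1
    (2,2)@(5, 5): e=[-20,0,60] → ·  [on edge]
    (2,5)@(5, 11): e=[4,12,24] → #
    (3,5)@(7, 11): e=[20,0,20] → ·  [on edge]
    (8,5)@(17, 11): e=[100,-60,0] → ·  [on edge]
    (2,6)@(5, 13): e=[12,16,12] → #
    (3,6)@(7, 13): e=[28,4,8] → #
    (4,6)@(9, 13): e=[44,-8,4] → ·
    (5,6)@(11, 13): e=[60,-20,0] → ·  [on edge]
    (1,7)@(3, 15): e=[4,32,4] → #
    (2,7)@(5, 15): e=[20,20,0] → ·  [on edge]
    (3,7)@(7, 15): e=[36,8,-4] → ·
  covered (4 px):
    · · · · · · · · · · ·
    · · · · · · · · · · ·
    · · · · · · · · · · ·
    · · · · · · · · · · ·
    · · · · · · · · · · ·
    · · # · · · · · · · ·
    · · # # · · · · · · ·
    · # · · · · · · · · ·
T2:
  2·area = 132  (B↔C swapped to make it positive)
  edge (22, 0)→(22, 6): d=(0,6) right/bottom  bias=-1
  edge (22, 6)→(0, 16): d=(-22,10) right/bottom  bias=-1
  edge (0, 16)→(22, 0): d=(22,-16) top-left  bias=+0
    (10,0)@(21, 1): e=[6,120,6] → #
    (9,1)@(19, 3): e=[18,96,18] → #
    (8,2)@(17, 5): e=[30,72,30] → #
    (6,3)@(13, 7): e=[54,68,10] → #
    (7,3)@(15, 7): e=[42,48,42] → #
    (10,3)@(21, 7): e=[6,-12,138] → ·
    (5,4)@(11, 9): e=[66,44,22] → #
    (8,4)@(17, 9): e=[30,-16,118] → ·
    (9,4)@(19, 9): e=[18,-36,150] → ·
    (3,5)@(7, 11): e=[90,40,2] → #
    (4,5)@(9, 11): e=[78,20,34] → #
    (5,5)@(11, 11): e=[66,0,66] → ·  [on edge]
  covered (16 px):
    · · · · · · · · · · #
    · · · · · · · · · # #
    · · · · · · · · # # #
    · · · · · · # # # # ·
    · · · · · # # # · · ·
    · · · # # · · · · · ·
    · · # · · · · · · · ·
    · · · · · · · · · · ·
T3:
  2·area = 12  (B↔C swapped to make it positive)
  edge (10, 8)→(12, 8): d=(2,0) top-left  bias=+0
  edge (12, 8)→(18, 14): d=(6,6) right/bottom  bias=-1
  edge (18, 14)→(10, 8): d=(-8,-6) top-left  bias=+0
    (2,0)@(5, 1): e=[-14,0,26] → ·  [on edge]
    (3,1)@(7, 3): e=[-10,0,22] → ·  [on edge]
    (4,2)@(9, 5): e=[-6,0,18] → ·  [on edge]
    (5,3)@(11, 7): e=[-2,0,14] → ·  [on edge]
    (6,4)@(13, 9): e=[2,0,10] → ·  [on edge]
    (7,5)@(15, 11): e=[6,0,6] → ·  [on edge]
    (8,6)@(17, 13): e=[10,0,2] → ·  [on edge]
    (9,7)@(19, 15): e=[14,0,-2] → ·  [on edge]
  covered (0 px):
    · · · · · · · · · · ·
    · · · · · · · · · · ·
    · · · · · · · · · · ·
    · · · · · · · · · · ·
    · · · · · · · · · · ·
    · · · · · · · · · · ·
    · · · · · · · · · · ·
    · · · · · · · · · · ·

Z-buffer (winner per pixel, '.' = empty):
  . . . . . . . . . . 2
  . . . . . . . . . 2 2
  . . . . . . . . 2 2 2
  . . . . . . 2 2 2 2 .
  . 0 0 . . 2 2 2 . . .
  0 0 1 2 2 . . . . . .
  0 0 2 1 . . . . . . .
  . 1 . . . . . . . . .

Final: 1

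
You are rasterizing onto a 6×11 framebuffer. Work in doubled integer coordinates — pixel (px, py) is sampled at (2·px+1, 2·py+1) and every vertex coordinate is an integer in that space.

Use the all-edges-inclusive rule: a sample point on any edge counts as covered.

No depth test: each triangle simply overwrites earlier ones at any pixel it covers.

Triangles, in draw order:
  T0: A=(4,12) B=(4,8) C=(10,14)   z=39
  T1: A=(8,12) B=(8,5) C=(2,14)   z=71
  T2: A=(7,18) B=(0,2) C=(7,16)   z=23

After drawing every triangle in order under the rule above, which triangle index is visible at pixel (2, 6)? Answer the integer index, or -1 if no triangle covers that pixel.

T0:
  2·area = 24
  edge (4, 12)→(4, 8): d=(0,-4) inclusive
  edge (4, 8)→(10, 14): d=(6,6) inclusive
  edge (10, 14)→(4, 12): d=(-6,-2) inclusive
    (0,2)@(1, 5): e=[-12,0,36] → ·  [on edge]
    (1,3)@(3, 7): e=[-4,0,28] → ·  [on edge]
    (2,4)@(5, 9): e=[4,0,20] → █  [on edge]
    (3,4)@(7, 9): e=[12,-12,24] → ·
    (0,5)@(1, 11): e=[-12,36,0] → ·  [on edge]
    (2,5)@(5, 11): e=[4,12,8] → █
    (3,5)@(7, 11): e=[12,0,12] → █  [on edge]
    (4,5)@(9, 11): e=[20,-12,16] → ·
    (2,6)@(5, 13): e=[4,24,-4] → ·
    (3,6)@(7, 13): e=[12,12,0] → █  [on edge]
    (4,6)@(9, 13): e=[20,0,4] → █  [on edge]
    (5,6)@(11, 13): e=[28,-12,8] → ·
    (5,7)@(11, 15): e=[28,0,-4] → ·  [on edge]
  covered (5 px):
    · · · · · ·
    · · · · · ·
    · · · · · ·
    · · · · · ·
    · · █ · · ·
    · · █ █ · ·
    · · · █ █ ·
    · · · · · ·
    · · · · · ·
    · · · · · ·
    · · · · · ·
T1:
  2·area = 42  (B↔C swapped to make it positive)
  edge (8, 12)→(2, 14): d=(-6,2) inclusive
  edge (2, 14)→(8, 5): d=(6,-9) inclusive
  edge (8, 5)→(8, 12): d=(0,7) inclusive
    (3,3)@(7, 7): e=[32,3,7] → █
    (4,3)@(9, 7): e=[28,21,-7] → ·
    (3,4)@(7, 9): e=[20,15,7] → █
    (4,4)@(9, 9): e=[16,33,-7] → ·
    (2,5)@(5, 11): e=[12,9,21] → █
    (4,5)@(9, 11): e=[4,45,-7] → ·
    (5,5)@(11, 11): e=[0,63,-21] → ·  [on edge]
    (1,6)@(3, 13): e=[4,3,35] → █
    (2,6)@(5, 13): e=[0,21,21] → █  [on edge]
    (3,6)@(7, 13): e=[-4,39,7] → ·
    (1,7)@(3, 15): e=[-8,15,35] → ·
    (2,7)@(5, 15): e=[-12,33,21] → ·
  covered (6 px):
    · · · · · ·
    · · · · · ·
    · · · · · ·
    · · · █ · ·
    · · · █ · ·
    · · █ █ · ·
    · █ █ · · ·
    · · · · · ·
    · · · · · ·
    · · · · · ·
    · · · · · ·
T2:
  2·area = 14
  edge (7, 18)→(0, 2): d=(-7,-16) inclusive
  edge (0, 2)→(7, 16): d=(7,14) inclusive
  edge (7, 16)→(7, 18): d=(0,2) inclusive
    (3,0)@(7, 1): e=[119,-105,0] → ·  [on edge]
    (3,1)@(7, 3): e=[105,-91,0] → ·  [on edge]
    (3,2)@(7, 5): e=[91,-77,0] → ·  [on edge]
    (3,3)@(7, 7): e=[77,-63,0] → ·  [on edge]
    (3,4)@(7, 9): e=[63,-49,0] → ·  [on edge]
    (3,5)@(7, 11): e=[49,-35,0] → ·  [on edge]
    (2,6)@(5, 13): e=[3,7,4] → █
    (3,6)@(7, 13): e=[35,-21,0] → ·  [on edge]
    (2,7)@(5, 15): e=[-11,21,4] → ·
    (3,7)@(7, 15): e=[21,-7,0] → ·  [on edge]
    (3,8)@(7, 17): e=[7,7,0] → █  [on edge]
    (4,8)@(9, 17): e=[39,-21,-4] → ·
    (3,9)@(7, 19): e=[-7,21,0] → ·  [on edge]
    (3,10)@(7, 21): e=[-21,35,0] → ·  [on edge]
  covered (2 px):
    · · · · · ·
    · · · · · ·
    · · · · · ·
    · · · · · ·
    · · · · · ·
    · · · · · ·
    · · █ · · ·
    · · · · · ·
    · · · █ · ·
    · · · · · ·
    · · · · · ·

Z-buffer (winner per pixel, '.' = empty):
  . . . . . .
  . . . . . .
  . . . . . .
  . . . 1 . .
  . . 0 1 . .
  . . 1 1 . .
  . 1 2 0 0 .
  . . . . . .
  . . . 2 . .
  . . . . . .
  . . . . . .

Result: 2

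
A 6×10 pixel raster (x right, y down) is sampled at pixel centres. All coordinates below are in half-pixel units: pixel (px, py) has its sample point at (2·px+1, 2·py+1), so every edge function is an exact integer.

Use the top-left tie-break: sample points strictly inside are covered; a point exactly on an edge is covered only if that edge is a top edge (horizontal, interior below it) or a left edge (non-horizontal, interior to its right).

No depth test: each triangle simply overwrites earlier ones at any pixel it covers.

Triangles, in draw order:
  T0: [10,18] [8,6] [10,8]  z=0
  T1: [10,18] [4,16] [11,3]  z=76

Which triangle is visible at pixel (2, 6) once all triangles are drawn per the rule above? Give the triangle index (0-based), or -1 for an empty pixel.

T0:
  2·area = 20
  edge (10, 18)→(8, 6): d=(-2,-12) top-left  bias=+0
  edge (8, 6)→(10, 8): d=(2,2) right/bottom  bias=-1
  edge (10, 8)→(10, 18): d=(0,10) right/bottom  bias=-1
    (1,0)@(3, 1): e=[-50,0,70] → .  [on edge]
    (2,1)@(5, 3): e=[-30,0,50] → .  [on edge]
    (3,2)@(7, 5): e=[-10,0,30] → .  [on edge]
    (4,3)@(9, 7): e=[10,0,10] → .  [on edge]
    (4,4)@(9, 9): e=[6,4,10] → X
    (5,4)@(11, 9): e=[30,0,-10] → .  [on edge]
    (4,5)@(9, 11): e=[2,8,10] → X
    (5,5)@(11, 11): e=[26,4,-10] → .
    (4,6)@(9, 13): e=[-2,12,10] → .
  covered (2 px):
    . . . . . .
    . . . . . .
    . . . . . .
    . . . . . .
    . . . . X .
    . . . . X .
    . . . . . .
    . . . . . .
    . . . . . .
    . . . . . .
T1:
  2·area = 92
  edge (10, 18)→(4, 16): d=(-6,-2) top-left  bias=+0
  edge (4, 16)→(11, 3): d=(7,-13) top-left  bias=+0
  edge (11, 3)→(10, 18): d=(-1,15) right/bottom  bias=-1
    (5,1)@(11, 3): e=[92,0,0] → .  [on edge]
    (4,3)@(9, 7): e=[64,2,26] → X
    (5,3)@(11, 7): e=[68,28,-4] → .
    (4,4)@(9, 9): e=[52,16,24] → X
    (5,4)@(11, 9): e=[56,42,-6] → .
    (3,5)@(7, 11): e=[36,4,52] → X
    (5,5)@(11, 11): e=[44,56,-8] → .
    (3,6)@(7, 13): e=[24,18,50] → X
    (5,6)@(11, 13): e=[32,70,-10] → .
    (0,7)@(1, 15): e=[0,-46,138] → .  [on edge]
    (2,7)@(5, 15): e=[8,6,78] → X
    (5,7)@(11, 15): e=[20,84,-12] → .
    (3,8)@(7, 17): e=[0,46,46] → X  [on edge]
  covered (11 px):
    . . . . . .
    . . . . . .
    . . . . . .
    . . . . X .
    . . . . X .
    . . . X X .
    . . . X X .
    . . X X X .
    . . . X X .
    . . . . . .

Z-buffer (winner per pixel, '.' = empty):
  . . . . . .
  . . . . . .
  . . . . . .
  . . . . 1 .
  . . . . 1 .
  . . . 1 1 .
  . . . 1 1 .
  . . 1 1 1 .
  . . . 1 1 .
  . . . . . .

Final: -1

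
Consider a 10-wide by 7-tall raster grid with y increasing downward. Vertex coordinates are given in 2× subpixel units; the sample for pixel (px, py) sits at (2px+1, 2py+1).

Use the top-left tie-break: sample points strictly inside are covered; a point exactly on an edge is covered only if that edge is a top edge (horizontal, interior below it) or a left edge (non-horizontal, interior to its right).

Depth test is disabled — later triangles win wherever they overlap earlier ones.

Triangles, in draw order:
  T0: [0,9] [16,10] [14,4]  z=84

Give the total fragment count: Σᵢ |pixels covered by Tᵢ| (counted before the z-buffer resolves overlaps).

T0:
  2·area = 94  (B↔C swapped to make it positive)
  edge (0, 9)→(14, 4): d=(14,-5) top-left  bias=+0
  edge (14, 4)→(16, 10): d=(2,6) right/bottom  bias=-1
  edge (16, 10)→(0, 9): d=(-16,-1) top-left  bias=+0
    (6,0)@(13, 1): e=[-47,0,141] → ·  [on edge]
    (6,2)@(13, 5): e=[9,8,77] → #
    (7,2)@(15, 5): e=[19,-4,79] → ·
    (3,3)@(7, 7): e=[7,48,39] → #
    (4,3)@(9, 7): e=[17,36,41] → #
    (5,3)@(11, 7): e=[27,24,43] → #
    (7,3)@(15, 7): e=[47,0,47] → ·  [on edge]
    (0,4)@(1, 9): e=[5,88,1] → #
    (1,4)@(3, 9): e=[15,76,3] → #
    (2,4)@(5, 9): e=[25,64,5] → #
    (7,4)@(15, 9): e=[75,4,15] → #
    (8,4)@(17, 9): e=[85,-8,17] → ·
    (8,6)@(17, 13): e=[141,0,-47] → ·  [on edge]
  covered (13 px):
    · · · · · · · · · ·
    · · · · · · · · · ·
    · · · · · · # · · ·
    · · · # # # # · · ·
    # # # # # # # # · ·
    · · · · · · · · · ·
    · · · · · · · · · ·

Result: 13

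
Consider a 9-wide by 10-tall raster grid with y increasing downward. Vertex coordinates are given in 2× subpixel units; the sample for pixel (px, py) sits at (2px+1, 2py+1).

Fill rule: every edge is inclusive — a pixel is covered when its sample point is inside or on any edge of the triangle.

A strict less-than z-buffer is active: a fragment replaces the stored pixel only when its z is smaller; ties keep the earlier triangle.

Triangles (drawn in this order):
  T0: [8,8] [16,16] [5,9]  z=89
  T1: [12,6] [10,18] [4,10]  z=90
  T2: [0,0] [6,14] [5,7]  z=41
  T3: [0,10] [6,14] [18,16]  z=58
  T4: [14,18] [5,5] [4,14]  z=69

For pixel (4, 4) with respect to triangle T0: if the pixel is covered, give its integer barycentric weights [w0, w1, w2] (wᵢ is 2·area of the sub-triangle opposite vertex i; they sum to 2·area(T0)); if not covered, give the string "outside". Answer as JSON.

T0:
  2·area = 32
  edge (8, 8)→(16, 16): d=(8,8) inclusive
  edge (16, 16)→(5, 9): d=(-11,-7) inclusive
  edge (5, 9)→(8, 8): d=(3,-1) inclusive
    (0,0)@(1, 1): e=[0,60,-28] → .  [on edge]
    (1,1)@(3, 3): e=[0,52,-20] → .  [on edge]
    (2,2)@(5, 5): e=[0,44,-12] → .  [on edge]
    (8,2)@(17, 5): e=[-96,128,0] → .  [on edge]
    (3,3)@(7, 7): e=[0,36,-4] → .  [on edge]
    (5,3)@(11, 7): e=[-32,64,0] → .  [on edge]
    (2,4)@(5, 9): e=[32,0,0] → X  [on edge]
    (3,4)@(7, 9): e=[16,14,2] → X
    (4,4)@(9, 9): e=[0,28,4] → X  [on edge]
    (5,4)@(11, 9): e=[-16,42,6] → .
    (2,5)@(5, 11): e=[48,-22,6] → .
    (3,5)@(7, 11): e=[32,-8,8] → .
    (5,5)@(11, 11): e=[0,20,12] → X  [on edge]
    (6,6)@(13, 13): e=[0,12,20] → X  [on edge]
    (7,7)@(15, 15): e=[0,4,28] → X  [on edge]
    (8,8)@(17, 17): e=[0,-4,36] → .  [on edge]
  covered (7 px):
    . . . . . . . . .
    . . . . . . . . .
    . . . . . . . . .
    . . . . . . . . .
    . . X X X . . . .
    . . . . X X . . .
    . . . . . . X . .
    . . . . . . . X .
    . . . . . . . . .
    . . . . . . . . .
T1:
  2·area = 88
  edge (12, 6)→(10, 18): d=(-2,12) inclusive
  edge (10, 18)→(4, 10): d=(-6,-8) inclusive
  edge (4, 10)→(12, 6): d=(8,-4) inclusive
    (5,3)@(11, 7): e=[10,74,4] → X
    (6,3)@(13, 7): e=[-14,90,12] → .
    (3,4)@(7, 9): e=[54,30,4] → X
    (4,4)@(9, 9): e=[30,46,12] → X
    (6,4)@(13, 9): e=[-18,78,28] → .
    (2,5)@(5, 11): e=[74,2,12] → X
    (6,5)@(13, 11): e=[-22,66,44] → .
    (2,6)@(5, 13): e=[70,-10,28] → .
    (3,6)@(7, 13): e=[46,6,36] → X
    (5,6)@(11, 13): e=[-2,38,52] → .
    (3,7)@(7, 15): e=[42,-6,52] → .
    (4,7)@(9, 15): e=[18,10,60] → X
  covered (11 px):
    . . . . . . . . .
    . . . . . . . . .
    . . . . . . . . .
    . . . . . X . . .
    . . . X X X . . .
    . . X X X X . . .
    . . . X X . . . .
    . . . . X . . . .
    . . . . . . . . .
    . . . . . . . . .
T2:
  2·area = 28  (B↔C swapped to make it positive)
  edge (0, 0)→(5, 7): d=(5,7) inclusive
  edge (5, 7)→(6, 14): d=(1,7) inclusive
  edge (6, 14)→(0, 0): d=(-6,-14) inclusive
    (1,2)@(3, 5): e=[4,12,12] → X
    (2,2)@(5, 5): e=[-10,-2,40] → .
    (1,3)@(3, 7): e=[14,14,0] → X  [on edge]
    (2,3)@(5, 7): e=[0,0,28] → X  [on edge]
    (3,3)@(7, 7): e=[-14,-14,56] → .
    (1,4)@(3, 9): e=[24,16,-12] → .
    (2,4)@(5, 9): e=[10,2,16] → X
    (3,4)@(7, 9): e=[-4,-12,44] → .
    (2,5)@(5, 11): e=[20,4,4] → X
    (3,5)@(7, 11): e=[6,-10,32] → .
    (2,6)@(5, 13): e=[30,6,-8] → .
  covered (5 px):
    . . . . . . . . .
    . . . . . . . . .
    . X . . . . . . .
    . X X . . . . . .
    . . X . . . . . .
    . . X . . . . . .
    . . . . . . . . .
    . . . . . . . . .
    . . . . . . . . .
    . . . . . . . . .
T3:
  2·area = 36  (B↔C swapped to make it positive)
  edge (0, 10)→(18, 16): d=(18,6) inclusive
  edge (18, 16)→(6, 14): d=(-12,-2) inclusive
  edge (6, 14)→(0, 10): d=(-6,-4) inclusive
    (1,5)@(3, 11): e=[0,30,6] → X  [on edge]
    (2,5)@(5, 11): e=[-12,34,14] → .
    (1,6)@(3, 13): e=[36,6,-6] → .
    (2,6)@(5, 13): e=[24,10,2] → X
    (3,6)@(7, 13): e=[12,14,10] → X
    (4,6)@(9, 13): e=[0,18,18] → X  [on edge]
    (5,6)@(11, 13): e=[-12,22,26] → .
    (2,7)@(5, 15): e=[60,-14,-10] → .
    (3,7)@(7, 15): e=[48,-10,-2] → .
    (4,7)@(9, 15): e=[36,-6,6] → .
    (6,7)@(13, 15): e=[12,2,22] → X
    (7,7)@(15, 15): e=[0,6,30] → X  [on edge]
  covered (6 px):
    . . . . . . . . .
    . . . . . . . . .
    . . . . . . . . .
    . . . . . . . . .
    . . . . . . . . .
    . X . . . . . . .
    . . X X X . . . .
    . . . . . . X X .
    . . . . . . . . .
    . . . . . . . . .
T4:
  2·area = 94  (B↔C swapped to make it positive)
  edge (14, 18)→(4, 14): d=(-10,-4) inclusive
  edge (4, 14)→(5, 5): d=(1,-9) inclusive
  edge (5, 5)→(14, 18): d=(9,13) inclusive
    (2,2)@(5, 5): e=[94,0,0] → X  [on edge]
    (3,2)@(7, 5): e=[102,18,-26] → .
    (2,3)@(5, 7): e=[74,2,18] → X
    (3,3)@(7, 7): e=[82,20,-8] → .
    (2,4)@(5, 9): e=[54,4,36] → X
    (3,4)@(7, 9): e=[62,22,10] → X
    (4,4)@(9, 9): e=[70,40,-16] → .
    (2,5)@(5, 11): e=[34,6,54] → X
    (4,5)@(9, 11): e=[50,42,2] → X
    (5,5)@(11, 11): e=[58,60,-24] → .
    (2,6)@(5, 13): e=[14,8,72] → X
    (5,6)@(11, 13): e=[38,62,-6] → .
  covered (14 px):
    . . . . . . . . .
    . . . . . . . . .
    . . X . . . . . .
    . . X . . . . . .
    . . X X . . . . .
    . . X X X . . . .
    . . X X X . . . .
    . . . X X X . . .
    . . . . . . X . .
    . . . . . . . . .

Final: [28,4,0]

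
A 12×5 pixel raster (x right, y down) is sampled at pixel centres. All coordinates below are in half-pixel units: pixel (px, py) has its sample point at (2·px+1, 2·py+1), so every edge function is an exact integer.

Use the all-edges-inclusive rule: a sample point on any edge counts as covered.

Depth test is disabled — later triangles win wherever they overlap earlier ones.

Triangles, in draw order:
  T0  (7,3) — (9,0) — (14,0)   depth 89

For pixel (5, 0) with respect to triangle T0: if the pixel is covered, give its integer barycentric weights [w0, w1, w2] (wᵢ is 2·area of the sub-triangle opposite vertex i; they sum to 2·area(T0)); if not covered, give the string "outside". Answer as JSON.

T0:
  2·area = 15
  edge (7, 3)→(9, 0): d=(2,-3) inclusive
  edge (9, 0)→(14, 0): d=(5,0) inclusive
  edge (14, 0)→(7, 3): d=(-7,3) inclusive
    (4,0)@(9, 1): e=[2,5,8] → █
    (5,0)@(11, 1): e=[8,5,2] → █
    (6,0)@(13, 1): e=[14,5,-4] → ·
    (3,1)@(7, 3): e=[0,15,0] → █  [on edge]
    (4,1)@(9, 3): e=[6,15,-6] → ·
    (5,1)@(11, 3): e=[12,15,-12] → ·
    (3,2)@(7, 5): e=[4,25,-14] → ·
    (1,4)@(3, 9): e=[0,45,-30] → ·  [on edge]
  covered (3 px):
    · · · · █ █ · · · · · ·
    · · · █ · · · · · · · ·
    · · · · · · · · · · · ·
    · · · · · · · · · · · ·
    · · · · · · · · · · · ·

Result: [5,2,8]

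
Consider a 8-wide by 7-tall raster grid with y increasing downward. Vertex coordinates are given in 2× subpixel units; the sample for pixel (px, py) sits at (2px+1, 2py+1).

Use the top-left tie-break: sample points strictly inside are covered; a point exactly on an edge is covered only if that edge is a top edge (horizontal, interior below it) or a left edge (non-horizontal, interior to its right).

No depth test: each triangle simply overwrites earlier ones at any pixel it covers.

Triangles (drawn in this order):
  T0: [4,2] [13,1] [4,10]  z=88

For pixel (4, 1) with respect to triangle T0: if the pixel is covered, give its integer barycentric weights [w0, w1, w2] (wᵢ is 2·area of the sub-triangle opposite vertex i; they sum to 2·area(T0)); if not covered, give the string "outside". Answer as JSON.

T0:
  2·area = 72
  edge (4, 2)→(13, 1): d=(9,-1) top-left  bias=+0
  edge (13, 1)→(4, 10): d=(-9,9) right/bottom  bias=-1
  edge (4, 10)→(4, 2): d=(0,-8) top-left  bias=+0
    (6,0)@(13, 1): e=[0,0,72] → ·  [on edge]
    (2,1)@(5, 3): e=[10,54,8] → #
    (3,1)@(7, 3): e=[12,36,24] → #
    (4,1)@(9, 3): e=[14,18,40] → #
    (5,1)@(11, 3): e=[16,0,56] → ·  [on edge]
    (2,2)@(5, 5): e=[28,36,8] → #
    (4,2)@(9, 5): e=[32,0,40] → ·  [on edge]
    (2,3)@(5, 7): e=[46,18,8] → #
    (3,3)@(7, 7): e=[48,0,24] → ·  [on edge]
    (2,4)@(5, 9): e=[64,0,8] → ·  [on edge]
    (1,5)@(3, 11): e=[80,0,-8] → ·  [on edge]
    (0,6)@(1, 13): e=[96,0,-24] → ·  [on edge]
  covered (6 px):
    · · · · · · · ·
    · · # # # · · ·
    · · # # · · · ·
    · · # · · · · ·
    · · · · · · · ·
    · · · · · · · ·
    · · · · · · · ·

Final: [18,40,14]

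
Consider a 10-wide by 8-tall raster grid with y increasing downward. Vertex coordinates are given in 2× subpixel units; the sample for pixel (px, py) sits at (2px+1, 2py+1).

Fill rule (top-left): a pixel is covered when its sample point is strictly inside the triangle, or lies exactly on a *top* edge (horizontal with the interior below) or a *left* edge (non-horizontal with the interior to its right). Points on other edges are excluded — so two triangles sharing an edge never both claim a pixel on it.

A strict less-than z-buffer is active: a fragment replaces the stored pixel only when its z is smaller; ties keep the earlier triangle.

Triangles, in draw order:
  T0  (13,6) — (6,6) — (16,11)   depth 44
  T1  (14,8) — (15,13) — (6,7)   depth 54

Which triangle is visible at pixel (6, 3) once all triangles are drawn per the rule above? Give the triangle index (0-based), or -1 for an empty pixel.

T0:
  2·area = 35  (B↔C swapped to make it positive)
  edge (13, 6)→(16, 11): d=(3,5) right/bottom  bias=-1
  edge (16, 11)→(6, 6): d=(-10,-5) top-left  bias=+0
  edge (6, 6)→(13, 6): d=(7,0) top-left  bias=+0
    (4,3)@(9, 7): e=[23,5,7] → #
    (5,3)@(11, 7): e=[13,15,7] → #
    (6,3)@(13, 7): e=[3,25,7] → #
    (7,3)@(15, 7): e=[-7,35,7] → ·
    (4,4)@(9, 9): e=[29,-15,21] → ·
    (5,4)@(11, 9): e=[19,-5,21] → ·
    (6,4)@(13, 9): e=[9,5,21] → #
    (7,4)@(15, 9): e=[-1,15,21] → ·
    (6,5)@(13, 11): e=[15,-15,35] → ·
  covered (4 px):
    · · · · · · · · · ·
    · · · · · · · · · ·
    · · · · · · · · · ·
    · · · · # # # · · ·
    · · · · · · # · · ·
    · · · · · · · · · ·
    · · · · · · · · · ·
    · · · · · · · · · ·
T1:
  2·area = 39
  edge (14, 8)→(15, 13): d=(1,5) right/bottom  bias=-1
  edge (15, 13)→(6, 7): d=(-9,-6) top-left  bias=+0
  edge (6, 7)→(14, 8): d=(8,1) right/bottom  bias=-1
    (6,1)@(13, 3): e=[0,78,-39] → ·  [on edge]
    (1,2)@(3, 5): e=[52,0,-13] → ·  [on edge]
    (4,4)@(9, 9): e=[26,0,13] → #  [on edge]
    (5,4)@(11, 9): e=[16,12,11] → #
    (6,4)@(13, 9): e=[6,24,9] → #
    (7,4)@(15, 9): e=[-4,36,7] → ·
    (4,5)@(9, 11): e=[28,-18,29] → ·
    (5,5)@(11, 11): e=[18,-6,27] → ·
    (6,5)@(13, 11): e=[8,6,25] → #
    (7,5)@(15, 11): e=[-2,18,23] → ·
    (6,6)@(13, 13): e=[10,-12,41] → ·
    (7,6)@(15, 13): e=[0,0,39] → ·  [on edge]
  covered (4 px):
    · · · · · · · · · ·
    · · · · · · · · · ·
    · · · · · · · · · ·
    · · · · · · · · · ·
    · · · · # # # · · ·
    · · · · · · # · · ·
    · · · · · · · · · ·
    · · · · · · · · · ·

Z-buffer (winner per pixel, '.' = empty):
  . . . . . . . . . .
  . . . . . . . . . .
  . . . . . . . . . .
  . . . . 0 0 0 . . .
  . . . . 1 1 0 . . .
  . . . . . . 1 . . .
  . . . . . . . . . .
  . . . . . . . . . .

Final: 0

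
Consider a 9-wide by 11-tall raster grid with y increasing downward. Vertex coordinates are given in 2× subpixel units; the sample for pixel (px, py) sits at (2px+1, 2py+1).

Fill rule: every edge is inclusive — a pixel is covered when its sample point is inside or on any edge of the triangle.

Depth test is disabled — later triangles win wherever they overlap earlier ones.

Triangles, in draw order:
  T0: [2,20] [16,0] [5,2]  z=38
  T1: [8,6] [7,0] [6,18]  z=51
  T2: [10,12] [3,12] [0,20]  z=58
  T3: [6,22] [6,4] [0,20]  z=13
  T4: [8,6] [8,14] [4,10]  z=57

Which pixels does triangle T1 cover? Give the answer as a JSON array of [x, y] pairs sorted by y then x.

T0:
  2·area = 192  (B↔C swapped to make it positive)
  edge (2, 20)→(5, 2): d=(3,-18) inclusive
  edge (5, 2)→(16, 0): d=(11,-2) inclusive
  edge (16, 0)→(2, 20): d=(-14,20) inclusive
    (5,0)@(11, 1): e=[105,1,86] → X
    (6,0)@(13, 1): e=[141,5,46] → X
    (7,0)@(15, 1): e=[177,9,6] → X
    (8,0)@(17, 1): e=[213,13,-34] → .
    (2,1)@(5, 3): e=[3,11,178] → X
    (3,1)@(7, 3): e=[39,15,138] → X
    (4,1)@(9, 3): e=[75,19,98] → X
    (7,1)@(15, 3): e=[183,31,-22] → .
    (2,2)@(5, 5): e=[9,33,150] → X
    (6,2)@(13, 5): e=[153,49,-10] → .
    (2,3)@(5, 7): e=[15,55,122] → X
    (6,3)@(13, 7): e=[159,71,-38] → .
  covered (25 px):
    . . . . . X X X .
    . . X X X X X . .
    . . X X X X . . .
    . . X X X X . . .
    . . X X X . . . .
    . . X X . . . . .
    . . X . . . . . .
    . X X . . . . . .
    . X . . . . . . .
    . . . . . . . . .
    . . . . . . . . .
T1:
  2·area = 24  (B↔C swapped to make it positive)
  edge (8, 6)→(6, 18): d=(-2,12) inclusive
  edge (6, 18)→(7, 0): d=(1,-18) inclusive
  edge (7, 0)→(8, 6): d=(1,6) inclusive
    (3,0)@(7, 1): e=[22,1,1] → X
    (4,0)@(9, 1): e=[-2,37,-11] → .
    (3,1)@(7, 3): e=[18,3,3] → X
    (4,1)@(9, 3): e=[-6,39,-9] → .
    (3,2)@(7, 5): e=[14,5,5] → X
    (4,2)@(9, 5): e=[-10,41,-7] → .
    (3,3)@(7, 7): e=[10,7,7] → X
    (4,3)@(9, 7): e=[-14,43,-5] → .
    (3,4)@(7, 9): e=[6,9,9] → X
    (4,4)@(9, 9): e=[-18,45,-3] → .
    (3,5)@(7, 11): e=[2,11,11] → X
    (4,5)@(9, 11): e=[-22,47,-1] → .
  covered (6 px):
    . . . X . . . . .
    . . . X . . . . .
    . . . X . . . . .
    . . . X . . . . .
    . . . X . . . . .
    . . . X . . . . .
    . . . . . . . . .
    . . . . . . . . .
    . . . . . . . . .
    . . . . . . . . .
    . . . . . . . . .
T2:
  2·area = 56  (B↔C swapped to make it positive)
  edge (10, 12)→(0, 20): d=(-10,8) inclusive
  edge (0, 20)→(3, 12): d=(3,-8) inclusive
  edge (3, 12)→(10, 12): d=(7,0) inclusive
    (1,6)@(3, 13): e=[46,3,7] → X
    (2,6)@(5, 13): e=[30,19,7] → X
    (3,6)@(7, 13): e=[14,35,7] → X
    (4,6)@(9, 13): e=[-2,51,7] → .
    (1,7)@(3, 15): e=[26,9,21] → X
    (3,7)@(7, 15): e=[-6,41,21] → .
    (1,8)@(3, 17): e=[6,15,35] → X
    (2,8)@(5, 17): e=[-10,31,35] → .
    (0,9)@(1, 19): e=[2,5,49] → X
    (1,9)@(3, 19): e=[-14,21,49] → .
    (0,10)@(1, 21): e=[-18,11,63] → .
  covered (7 px):
    . . . . . . . . .
    . . . . . . . . .
    . . . . . . . . .
    . . . . . . . . .
    . . . . . . . . .
    . . . . . . . . .
    . X X X . . . . .
    . X X . . . . . .
    . X . . . . . . .
    X . . . . . . . .
    . . . . . . . . .
T3:
  2·area = 108  (B↔C swapped to make it positive)
  edge (6, 22)→(0, 20): d=(-6,-2) inclusive
  edge (0, 20)→(6, 4): d=(6,-16) inclusive
  edge (6, 4)→(6, 22): d=(0,18) inclusive
    (2,3)@(5, 7): e=[88,2,18] → X
    (3,3)@(7, 7): e=[92,34,-18] → .
    (2,4)@(5, 9): e=[76,14,18] → X
    (3,4)@(7, 9): e=[80,46,-18] → .
    (2,5)@(5, 11): e=[64,26,18] → X
    (3,5)@(7, 11): e=[68,58,-18] → .
    (1,6)@(3, 13): e=[48,6,54] → X
    (3,6)@(7, 13): e=[56,70,-18] → .
    (1,7)@(3, 15): e=[36,18,54] → X
    (3,7)@(7, 15): e=[44,82,-18] → .
    (1,8)@(3, 17): e=[24,30,54] → X
    (3,8)@(7, 17): e=[32,94,-18] → .
    (1,10)@(3, 21): e=[0,54,54] → X  [on edge]
  covered (14 px):
    . . . . . . . . .
    . . . . . . . . .
    . . . . . . . . .
    . . X . . . . . .
    . . X . . . . . .
    . . X . . . . . .
    . X X . . . . . .
    . X X . . . . . .
    . X X . . . . . .
    X X X . . . . . .
    . X X . . . . . .
T4:
  2·area = 32
  edge (8, 6)→(8, 14): d=(0,8) inclusive
  edge (8, 14)→(4, 10): d=(-4,-4) inclusive
  edge (4, 10)→(8, 6): d=(4,-4) inclusive
    (6,0)@(13, 1): e=[-40,72,0] → .  [on edge]
    (5,1)@(11, 3): e=[-24,56,0] → .  [on edge]
    (4,2)@(9, 5): e=[-8,40,0] → .  [on edge]
    (0,3)@(1, 7): e=[56,0,-24] → .  [on edge]
    (3,3)@(7, 7): e=[8,24,0] → X  [on edge]
    (4,3)@(9, 7): e=[-8,32,8] → .
    (1,4)@(3, 9): e=[40,0,-8] → .  [on edge]
    (2,4)@(5, 9): e=[24,8,0] → X  [on edge]
    (4,4)@(9, 9): e=[-8,24,16] → .
    (1,5)@(3, 11): e=[40,-8,0] → .  [on edge]
    (2,5)@(5, 11): e=[24,0,8] → X  [on edge]
    (4,5)@(9, 11): e=[-8,16,24] → .
    (0,6)@(1, 13): e=[56,-24,0] → .  [on edge]
    (3,6)@(7, 13): e=[8,0,24] → X  [on edge]
    (4,7)@(9, 15): e=[-8,0,40] → .  [on edge]
    (5,8)@(11, 17): e=[-24,0,56] → .  [on edge]
    (6,9)@(13, 19): e=[-40,0,72] → .  [on edge]
    (7,10)@(15, 21): e=[-56,0,88] → .  [on edge]
  covered (6 px):
    . . . . . . . . .
    . . . . . . . . .
    . . . . . . . . .
    . . . X . . . . .
    . . X X . . . . .
    . . X X . . . . .
    . . . X . . . . .
    . . . . . . . . .
    . . . . . . . . .
    . . . . . . . . .
    . . . . . . . . .

Result: [[3,0],[3,1],[3,2],[3,3],[3,4],[3,5]]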